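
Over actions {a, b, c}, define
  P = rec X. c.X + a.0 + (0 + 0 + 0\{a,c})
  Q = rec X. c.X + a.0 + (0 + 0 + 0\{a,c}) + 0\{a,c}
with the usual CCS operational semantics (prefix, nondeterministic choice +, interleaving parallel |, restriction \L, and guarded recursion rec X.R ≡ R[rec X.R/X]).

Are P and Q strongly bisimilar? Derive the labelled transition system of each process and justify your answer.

bisimilar

LTS(P): 2 reachable states
  u0 = rec X. c.X + a.0 + (0 + 0 + 0\{a,c}) has moves =a=> u1, =c=> u0
  u1 = 0 has moves deadlocked
LTS(Q): 2 reachable states
  v0 = rec X. c.X + a.0 + (0 + 0 + 0\{a,c}) + 0\{a,c} has moves =a=> v1, =c=> v0
  v1 = 0 has moves deadlocked
Coarsest stable partition (strong bisimilarity classes):
  B0 = {u0, v0}
  B1 = {u1, v1}
u0 ∈ B0, v0 ∈ B0 → same block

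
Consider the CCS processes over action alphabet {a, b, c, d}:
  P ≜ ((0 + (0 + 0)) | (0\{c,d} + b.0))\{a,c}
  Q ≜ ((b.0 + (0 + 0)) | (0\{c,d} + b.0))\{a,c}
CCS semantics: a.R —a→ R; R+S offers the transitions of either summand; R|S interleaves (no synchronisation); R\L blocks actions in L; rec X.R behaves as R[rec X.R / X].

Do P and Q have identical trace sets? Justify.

P's transition system — 2 states:
  s0 = ((0 + (0 + 0)) | (0\{c,d} + b.0))\{a,c} | =b=> s1
  s1 = ((0 + (0 + 0)) | 0)\{a,c} | deadlocked
Q's transition system — 4 states:
  t0 = ((b.0 + (0 + 0)) | (0\{c,d} + b.0))\{a,c} | =b=> t1, =b=> t2
  t1 = ((b.0 + (0 + 0)) | 0)\{a,c} | =b=> t3
  t2 = (0 | (0\{c,d} + b.0))\{a,c} | =b=> t3
  t3 = (0 | 0)\{a,c} | deadlocked
Trace ⟨bb⟩ through Q, begin at {t0}:
  [1] b ⇒ {t1, t2}
  [2] b ⇒ {t3}
  Q completes σ.
Trace ⟨bb⟩ through P, begin at {s0}:
  [1] b ⇒ {s1}
  [2] b ⇒ no successor for P

trace-distinct — witness ⟨bb⟩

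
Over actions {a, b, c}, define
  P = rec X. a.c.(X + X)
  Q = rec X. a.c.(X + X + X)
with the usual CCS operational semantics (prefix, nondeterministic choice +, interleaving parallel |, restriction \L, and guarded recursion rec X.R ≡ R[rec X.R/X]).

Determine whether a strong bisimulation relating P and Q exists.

YES

P's transition system — 3 states:
  m0 = rec X. a.c.(X + X) has moves -a-> m1
  m1 = c.((rec X. a.c.(X + X)) + (rec X. a.c.(X + X))) has moves -c-> m2
  m2 = (rec X. a.c.(X + X)) + (rec X. a.c.(X + X)) has moves -a-> m1
Q's transition system — 3 states:
  n0 = rec X. a.c.(X + X + X) has moves -a-> n1
  n1 = c.((rec X. a.c.(X + X + X)) + (rec X. a.c.(X + X + X)) + (rec X. a.c.(X + X + X))) has moves -c-> n2
  n2 = (rec X. a.c.(X + X + X)) + (rec X. a.c.(X + X + X)) + (rec X. a.c.(X + X + X)) has moves -a-> n1
Bisimilarity quotient blocks:
  B0 = {m0, m2, n0, n2}
  B1 = {m1, n1}
m0 ∈ B0, n0 ∈ B0 → same block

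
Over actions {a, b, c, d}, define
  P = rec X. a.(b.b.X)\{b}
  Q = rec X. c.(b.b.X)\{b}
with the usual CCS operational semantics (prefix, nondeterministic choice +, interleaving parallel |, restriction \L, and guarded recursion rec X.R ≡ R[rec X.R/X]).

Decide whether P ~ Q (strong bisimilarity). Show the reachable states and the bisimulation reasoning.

not bisimilar

P's transition system — 2 states:
  s0 = rec X. a.(b.b.X)\{b} → =a=> s1
  s1 = (b.b.(rec X. a.(b.b.X)\{b}))\{b} → ·
Q's transition system — 2 states:
  t0 = rec X. c.(b.b.X)\{b} → =c=> t1
  t1 = (b.b.(rec X. c.(b.b.X)\{b}))\{b} → ·
Bisimilarity quotient blocks:
  B0 = {s0}
  B1 = {s1, t1}
  B2 = {t0}
s0 ∈ B0, t0 ∈ B2 → different blocks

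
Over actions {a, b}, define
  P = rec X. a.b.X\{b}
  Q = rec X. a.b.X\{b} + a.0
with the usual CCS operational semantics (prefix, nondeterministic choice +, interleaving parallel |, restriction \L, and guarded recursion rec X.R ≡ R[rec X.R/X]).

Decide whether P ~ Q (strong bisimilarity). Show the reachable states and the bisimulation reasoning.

NO

P's transition system — 4 states:
  s0 = rec X. a.b.X\{b} :: =a=> s1
  s1 = b.(rec X. a.b.X\{b})\{b} :: =b=> s2
  s2 = (rec X. a.b.X\{b})\{b} :: =a=> s3
  s3 = (b.(rec X. a.b.X\{b})\{b})\{b} :: stopped
Q's transition system — 6 states:
  t0 = rec X. a.b.X\{b} + a.0 :: =a=> t1, =a=> t2
  t1 = 0 :: stopped
  t2 = b.(rec X. a.b.X\{b} + a.0)\{b} :: =b=> t3
  t3 = (rec X. a.b.X\{b} + a.0)\{b} :: =a=> t4, =a=> t5
  t4 = (b.(rec X. a.b.X\{b} + a.0)\{b})\{b} :: stopped
  t5 = 0\{b} :: stopped
Coarsest stable partition (strong bisimilarity classes):
  B0 = {s0}
  B1 = {s1, t2}
  B2 = {s2, t3}
  B3 = {s3, t1, t4, t5}
  B4 = {t0}
s0 ∈ B0, t0 ∈ B4 → different blocks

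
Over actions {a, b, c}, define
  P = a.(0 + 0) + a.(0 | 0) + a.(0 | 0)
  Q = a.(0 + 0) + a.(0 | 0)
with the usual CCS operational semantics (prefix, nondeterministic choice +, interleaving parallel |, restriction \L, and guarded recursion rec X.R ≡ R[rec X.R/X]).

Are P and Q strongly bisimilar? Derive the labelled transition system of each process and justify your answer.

YES

P's transition system — 3 states:
  p0 = a.(0 + 0) + a.(0 | 0) + a.(0 | 0) :: -a-> p1, -a-> p2
  p1 = 0 + 0 :: ∅
  p2 = 0 | 0 :: ∅
Q's transition system — 3 states:
  q0 = a.(0 + 0) + a.(0 | 0) :: -a-> q1, -a-> q2
  q1 = 0 + 0 :: ∅
  q2 = 0 | 0 :: ∅
Bisimilarity quotient blocks:
  B0 = {p0, q0}
  B1 = {p1, p2, q1, q2}
p0 ∈ B0, q0 ∈ B0 → same block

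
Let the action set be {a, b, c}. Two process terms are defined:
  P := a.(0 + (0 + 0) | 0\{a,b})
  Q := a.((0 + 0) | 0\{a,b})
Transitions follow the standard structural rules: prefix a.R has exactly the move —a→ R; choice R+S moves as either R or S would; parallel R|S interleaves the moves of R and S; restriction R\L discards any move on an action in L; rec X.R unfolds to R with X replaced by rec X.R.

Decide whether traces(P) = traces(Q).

Reachable graph of P (2 states):
  s0 = a.(0 + (0 + 0) | 0\{a,b}) has moves ··a··> s1
  s1 = 0 + (0 + 0) | 0\{a,b} has moves stopped
Reachable graph of Q (2 states):
  t0 = a.((0 + 0) | 0\{a,b}) has moves ··a··> t1
  t1 = (0 + 0) | 0\{a,b} has moves stopped
Bisimilarity quotient blocks:
  B0 = {s0, t0}
  B1 = {s1, t1}
s0 ∈ B0, t0 ∈ B0 → same block
Bisimilar ⇒ trace-equivalent.

trace-equivalent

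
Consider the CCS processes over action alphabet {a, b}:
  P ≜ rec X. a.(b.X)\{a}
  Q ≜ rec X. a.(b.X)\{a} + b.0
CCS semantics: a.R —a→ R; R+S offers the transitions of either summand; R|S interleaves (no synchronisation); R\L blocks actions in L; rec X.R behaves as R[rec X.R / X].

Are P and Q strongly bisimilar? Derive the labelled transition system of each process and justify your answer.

P's transition system — 3 states:
  p0 = rec X. a.(b.X)\{a} → -a-> p1
  p1 = (b.(rec X. a.(b.X)\{a}))\{a} → -b-> p2
  p2 = (rec X. a.(b.X)\{a})\{a} → stopped
Q's transition system — 5 states:
  q0 = rec X. a.(b.X)\{a} + b.0 → -a-> q1, -b-> q2
  q1 = (b.(rec X. a.(b.X)\{a} + b.0))\{a} → -b-> q3
  q2 = 0 → stopped
  q3 = (rec X. a.(b.X)\{a} + b.0)\{a} → -b-> q4
  q4 = 0\{a} → stopped
Bisimilarity quotient blocks:
  B0 = {p0}
  B1 = {p1, q3}
  B2 = {p2, q2, q4}
  B3 = {q0}
  B4 = {q1}
p0 ∈ B0, q0 ∈ B3 → different blocks

P ≁ Q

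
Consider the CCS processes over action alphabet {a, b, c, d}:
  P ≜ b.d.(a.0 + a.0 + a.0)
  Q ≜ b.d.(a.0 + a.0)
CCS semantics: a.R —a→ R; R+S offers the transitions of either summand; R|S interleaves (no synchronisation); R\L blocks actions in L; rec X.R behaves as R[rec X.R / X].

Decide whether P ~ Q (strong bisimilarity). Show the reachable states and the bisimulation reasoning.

P's transition system — 4 states:
  u0 = b.d.(a.0 + a.0 + a.0) | --b--▸ u1
  u1 = d.(a.0 + a.0 + a.0) | --d--▸ u2
  u2 = a.0 + a.0 + a.0 | --a--▸ u3
  u3 = 0 | stopped
Q's transition system — 4 states:
  v0 = b.d.(a.0 + a.0) | --b--▸ v1
  v1 = d.(a.0 + a.0) | --d--▸ v2
  v2 = a.0 + a.0 | --a--▸ v3
  v3 = 0 | stopped
Bisimilarity quotient blocks:
  B0 = {u0, v0}
  B1 = {u1, v1}
  B2 = {u2, v2}
  B3 = {u3, v3}
u0 ∈ B0, v0 ∈ B0 → same block

P ~ Q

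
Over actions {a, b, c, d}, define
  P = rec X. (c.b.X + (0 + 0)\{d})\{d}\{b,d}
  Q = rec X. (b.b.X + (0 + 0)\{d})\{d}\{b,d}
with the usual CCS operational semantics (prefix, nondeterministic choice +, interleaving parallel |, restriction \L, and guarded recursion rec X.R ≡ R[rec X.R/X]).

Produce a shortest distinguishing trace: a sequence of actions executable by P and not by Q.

c

P's transition system — 2 states:
  m0 = rec X. (c.b.X + (0 + 0)\{d})\{d}\{b,d} | -c-> m1
  m1 = (b.(rec X. (c.b.X + (0 + 0)\{d})\{d}\{b,d}))\{d}\{b,d} | stopped
Q's transition system — 1 states:
  n0 = rec X. (b.b.X + (0 + 0)\{d})\{d}\{b,d} | stopped
Run σ = ⟨c⟩ on P: start {m0}
  [1] c ⇒ {m1}
  — P admits the full trace.
Run σ = ⟨c⟩ on Q: start {n0}
  [1] c ⇒ ∅ (Q stuck)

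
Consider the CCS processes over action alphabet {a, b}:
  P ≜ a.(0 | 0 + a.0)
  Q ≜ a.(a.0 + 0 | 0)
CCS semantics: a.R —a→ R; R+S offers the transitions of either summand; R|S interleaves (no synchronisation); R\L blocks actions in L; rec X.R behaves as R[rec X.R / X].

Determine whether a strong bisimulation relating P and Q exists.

Reachable graph of P (3 states):
  s0 = a.(0 | 0 + a.0) → —a→ s1
  s1 = 0 | 0 + a.0 → —a→ s2
  s2 = 0 → ·
Reachable graph of Q (3 states):
  t0 = a.(a.0 + 0 | 0) → —a→ t1
  t1 = a.0 + 0 | 0 → —a→ t2
  t2 = 0 → ·
Coarsest stable partition (strong bisimilarity classes):
  B0 = {s0, t0}
  B1 = {s1, t1}
  B2 = {s2, t2}
s0 ∈ B0, t0 ∈ B0 → same block

P ~ Q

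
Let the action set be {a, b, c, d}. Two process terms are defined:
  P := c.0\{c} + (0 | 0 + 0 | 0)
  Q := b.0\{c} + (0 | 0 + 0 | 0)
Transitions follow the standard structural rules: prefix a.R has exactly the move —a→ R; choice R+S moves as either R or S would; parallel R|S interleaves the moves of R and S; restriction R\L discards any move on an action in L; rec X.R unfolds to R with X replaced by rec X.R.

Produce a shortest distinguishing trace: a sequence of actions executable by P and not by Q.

Reachable graph of P (2 states):
  m0 = c.0\{c} + (0 | 0 + 0 | 0) ⊢ —c→ m1
  m1 = 0\{c} ⊢ ·
Reachable graph of Q (2 states):
  n0 = b.0\{c} + (0 | 0 + 0 | 0) ⊢ —b→ n1
  n1 = 0\{c} ⊢ ·
Executing c from P (initial set {m0}):
  step 1 (c): {m1}
  P completes σ.
Executing c from Q (initial set {n0}):
  step 1 (c): ∅ (Q stuck)

c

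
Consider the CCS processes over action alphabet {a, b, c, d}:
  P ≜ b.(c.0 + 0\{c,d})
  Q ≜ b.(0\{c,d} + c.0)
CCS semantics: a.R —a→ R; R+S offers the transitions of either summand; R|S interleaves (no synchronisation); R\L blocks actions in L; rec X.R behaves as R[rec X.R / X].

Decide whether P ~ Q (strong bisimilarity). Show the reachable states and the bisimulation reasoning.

P ~ Q

P's transition system — 3 states:
  u0 = b.(c.0 + 0\{c,d}) → ··b··> u1
  u1 = c.0 + 0\{c,d} → ··c··> u2
  u2 = 0 → deadlocked
Q's transition system — 3 states:
  v0 = b.(0\{c,d} + c.0) → ··b··> v1
  v1 = 0\{c,d} + c.0 → ··c··> v2
  v2 = 0 → deadlocked
Coarsest stable partition (strong bisimilarity classes):
  B0 = {u0, v0}
  B1 = {u1, v1}
  B2 = {u2, v2}
u0 ∈ B0, v0 ∈ B0 → same block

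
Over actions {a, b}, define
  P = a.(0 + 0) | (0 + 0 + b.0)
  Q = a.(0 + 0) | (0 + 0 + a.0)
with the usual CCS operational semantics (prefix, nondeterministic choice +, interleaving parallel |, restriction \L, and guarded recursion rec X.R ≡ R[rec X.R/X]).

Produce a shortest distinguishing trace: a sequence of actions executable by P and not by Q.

P's transition system — 4 states:
  s0 = a.(0 + 0) | (0 + 0 + b.0) :: =a=> s1, =b=> s2
  s1 = (0 + 0) | (0 + 0 + b.0) :: =b=> s3
  s2 = a.(0 + 0) | 0 :: =a=> s3
  s3 = (0 + 0) | 0 :: ∅
Q's transition system — 4 states:
  t0 = a.(0 + 0) | (0 + 0 + a.0) :: =a=> t1, =a=> t2
  t1 = (0 + 0) | (0 + 0 + a.0) :: =a=> t3
  t2 = a.(0 + 0) | 0 :: =a=> t3
  t3 = (0 + 0) | 0 :: ∅
Executing b from P (initial set {s0}):
  [1] b ⇒ {s2}
  — P admits the full trace.
Executing b from Q (initial set {t0}):
  [1] b ⇒ ∅  — Q cannot continue

b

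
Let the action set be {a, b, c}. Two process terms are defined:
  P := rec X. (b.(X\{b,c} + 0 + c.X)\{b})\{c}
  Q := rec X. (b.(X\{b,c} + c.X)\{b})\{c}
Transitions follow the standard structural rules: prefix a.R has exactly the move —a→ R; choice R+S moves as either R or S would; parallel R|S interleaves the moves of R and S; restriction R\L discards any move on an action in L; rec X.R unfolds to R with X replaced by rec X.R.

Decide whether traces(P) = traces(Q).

traces(P) = traces(Q)

LTS(P): 2 reachable states
  u0 = rec X. (b.(X\{b,c} + 0 + c.X)\{b})\{c} → =b=> u1
  u1 = ((rec X. (b.(X\{b,c} + 0 + c.X)\{b})\{c})\{b,c} + 0 + c.(rec X. (b.(X\{b,c} + 0 + c.X)\{b})\{c}))\{b}\{c} → (no moves)
LTS(Q): 2 reachable states
  v0 = rec X. (b.(X\{b,c} + c.X)\{b})\{c} → =b=> v1
  v1 = ((rec X. (b.(X\{b,c} + c.X)\{b})\{c})\{b,c} + c.(rec X. (b.(X\{b,c} + c.X)\{b})\{c}))\{b}\{c} → (no moves)
Partition-refinement fixed point:
  B0 = {u0, v0}
  B1 = {u1, v1}
u0 ∈ B0, v0 ∈ B0 → same block
Bisimilar ⇒ trace-equivalent.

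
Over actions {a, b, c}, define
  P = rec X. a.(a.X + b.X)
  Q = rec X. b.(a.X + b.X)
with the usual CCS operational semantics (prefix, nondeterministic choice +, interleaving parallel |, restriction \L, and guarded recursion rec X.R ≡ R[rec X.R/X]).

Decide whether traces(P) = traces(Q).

NO — witness ⟨a⟩

P's transition system — 2 states:
  u0 = rec X. a.(a.X + b.X) has moves =a=> u1
  u1 = a.(rec X. a.(a.X + b.X)) + b.(rec X. a.(a.X + b.X)) has moves =a=> u0, =b=> u0
Q's transition system — 2 states:
  v0 = rec X. b.(a.X + b.X) has moves =b=> v1
  v1 = a.(rec X. b.(a.X + b.X)) + b.(rec X. b.(a.X + b.X)) has moves =a=> v0, =b=> v0
Executing a from P (initial set {u0}):
  [1] a ⇒ {u1}
  — P admits the full trace.
Executing a from Q (initial set {v0}):
  [1] a ⇒ no successor for Q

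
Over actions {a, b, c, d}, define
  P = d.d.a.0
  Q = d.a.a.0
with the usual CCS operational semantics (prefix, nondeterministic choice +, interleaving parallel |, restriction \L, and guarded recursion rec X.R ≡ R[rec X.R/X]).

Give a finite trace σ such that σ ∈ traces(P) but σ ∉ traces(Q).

dd

Reachable graph of P (4 states):
  u0 = d.d.a.0 :: -d-> u1
  u1 = d.a.0 :: -d-> u2
  u2 = a.0 :: -a-> u3
  u3 = 0 :: ·
Reachable graph of Q (4 states):
  v0 = d.a.a.0 :: -d-> v1
  v1 = a.a.0 :: -a-> v2
  v2 = a.0 :: -a-> v3
  v3 = 0 :: ·
Executing dd from P (initial set {u0}):
  [1] d ⇒ {u1}
  [2] d ⇒ {u2}
  — P admits the full trace.
Executing dd from Q (initial set {v0}):
  [1] d ⇒ {v1}
  [2] d ⇒ ∅ (Q stuck)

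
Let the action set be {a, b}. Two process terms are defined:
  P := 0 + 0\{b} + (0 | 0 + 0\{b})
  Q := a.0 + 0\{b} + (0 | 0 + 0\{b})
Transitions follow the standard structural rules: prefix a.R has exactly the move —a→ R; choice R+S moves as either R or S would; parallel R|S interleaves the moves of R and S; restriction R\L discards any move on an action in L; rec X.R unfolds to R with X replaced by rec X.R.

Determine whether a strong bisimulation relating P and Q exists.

not bisimilar

LTS(P): 1 reachable states
  p0 = 0 + 0\{b} + (0 | 0 + 0\{b}) ⊢ stopped
LTS(Q): 2 reachable states
  q0 = a.0 + 0\{b} + (0 | 0 + 0\{b}) ⊢ —a→ q1
  q1 = 0 ⊢ stopped
Coarsest stable partition (strong bisimilarity classes):
  B0 = {p0, q1}
  B1 = {q0}
p0 ∈ B0, q0 ∈ B1 → different blocks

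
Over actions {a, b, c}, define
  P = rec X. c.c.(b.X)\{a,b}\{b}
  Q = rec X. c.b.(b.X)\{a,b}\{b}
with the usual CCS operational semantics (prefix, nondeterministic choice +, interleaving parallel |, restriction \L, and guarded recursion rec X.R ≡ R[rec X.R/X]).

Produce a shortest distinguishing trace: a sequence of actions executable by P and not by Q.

cc

Reachable graph of P (3 states):
  p0 = rec X. c.c.(b.X)\{a,b}\{b} :: =c=> p1
  p1 = c.(b.(rec X. c.c.(b.X)\{a,b}\{b}))\{a,b}\{b} :: =c=> p2
  p2 = (b.(rec X. c.c.(b.X)\{a,b}\{b}))\{a,b}\{b} :: stopped
Reachable graph of Q (3 states):
  q0 = rec X. c.b.(b.X)\{a,b}\{b} :: =c=> q1
  q1 = b.(b.(rec X. c.b.(b.X)\{a,b}\{b}))\{a,b}\{b} :: =b=> q2
  q2 = (b.(rec X. c.b.(b.X)\{a,b}\{b}))\{a,b}\{b} :: stopped
Trace ⟨cc⟩ through P, begin at {p0}:
  [1] c ⇒ {p1}
  [2] c ⇒ {p2}
  ✓ P
Trace ⟨cc⟩ through Q, begin at {q0}:
  [1] c ⇒ {q1}
  [2] c ⇒ ∅ (Q stuck)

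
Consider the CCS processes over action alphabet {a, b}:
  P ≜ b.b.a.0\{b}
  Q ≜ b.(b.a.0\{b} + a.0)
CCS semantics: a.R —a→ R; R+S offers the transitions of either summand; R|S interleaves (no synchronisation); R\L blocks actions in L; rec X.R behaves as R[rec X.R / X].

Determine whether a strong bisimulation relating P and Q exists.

P ≁ Q

LTS(P): 4 reachable states
  p0 = b.b.a.0\{b} :: --b--▸ p1
  p1 = b.a.0\{b} :: --b--▸ p2
  p2 = a.0\{b} :: --a--▸ p3
  p3 = 0\{b} :: (no moves)
LTS(Q): 5 reachable states
  q0 = b.(b.a.0\{b} + a.0) :: --b--▸ q1
  q1 = b.a.0\{b} + a.0 :: --a--▸ q2, --b--▸ q3
  q2 = 0 :: (no moves)
  q3 = a.0\{b} :: --a--▸ q4
  q4 = 0\{b} :: (no moves)
Bisimilarity quotient blocks:
  B0 = {p0}
  B1 = {p1}
  B2 = {p2, q3}
  B3 = {p3, q2, q4}
  B4 = {q0}
  B5 = {q1}
p0 ∈ B0, q0 ∈ B4 → different blocks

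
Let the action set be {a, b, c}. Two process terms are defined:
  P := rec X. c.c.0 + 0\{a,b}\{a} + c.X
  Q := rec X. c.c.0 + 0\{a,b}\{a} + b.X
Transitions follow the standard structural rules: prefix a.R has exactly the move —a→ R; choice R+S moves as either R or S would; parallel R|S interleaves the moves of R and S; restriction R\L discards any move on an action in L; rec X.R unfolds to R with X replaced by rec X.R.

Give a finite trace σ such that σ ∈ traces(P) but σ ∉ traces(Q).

ccc

LTS(P): 3 reachable states
  u0 = rec X. c.c.0 + 0\{a,b}\{a} + c.X ⊢ —c→ u0, —c→ u1
  u1 = c.0 ⊢ —c→ u2
  u2 = 0 ⊢ stopped
LTS(Q): 3 reachable states
  v0 = rec X. c.c.0 + 0\{a,b}\{a} + b.X ⊢ —b→ v0, —c→ v1
  v1 = c.0 ⊢ —c→ v2
  v2 = 0 ⊢ stopped
Executing ccc from P (initial set {u0}):
  [1] c ⇒ {u0, u1}
  [2] c ⇒ {u0, u1, u2}
  [3] c ⇒ {u0, u1, u2}
  — P admits the full trace.
Executing ccc from Q (initial set {v0}):
  [1] c ⇒ {v1}
  [2] c ⇒ {v2}
  [3] c ⇒ no successor for Q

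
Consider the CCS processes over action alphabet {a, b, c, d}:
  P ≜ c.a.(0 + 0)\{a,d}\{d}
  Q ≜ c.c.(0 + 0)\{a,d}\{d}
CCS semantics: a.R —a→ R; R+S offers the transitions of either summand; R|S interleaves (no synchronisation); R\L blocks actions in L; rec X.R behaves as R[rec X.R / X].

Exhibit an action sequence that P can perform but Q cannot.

LTS(P): 3 reachable states
  m0 = c.a.(0 + 0)\{a,d}\{d} | —c→ m1
  m1 = a.(0 + 0)\{a,d}\{d} | —a→ m2
  m2 = (0 + 0)\{a,d}\{d} | (no moves)
LTS(Q): 3 reachable states
  n0 = c.c.(0 + 0)\{a,d}\{d} | —c→ n1
  n1 = c.(0 + 0)\{a,d}\{d} | —c→ n2
  n2 = (0 + 0)\{a,d}\{d} | (no moves)
Executing ca from P (initial set {m0}):
  step 1 (c): {m1}
  step 2 (a): {m2}
  ✓ P
Executing ca from Q (initial set {n0}):
  step 1 (c): {n1}
  step 2 (a): ∅ (Q stuck)

ca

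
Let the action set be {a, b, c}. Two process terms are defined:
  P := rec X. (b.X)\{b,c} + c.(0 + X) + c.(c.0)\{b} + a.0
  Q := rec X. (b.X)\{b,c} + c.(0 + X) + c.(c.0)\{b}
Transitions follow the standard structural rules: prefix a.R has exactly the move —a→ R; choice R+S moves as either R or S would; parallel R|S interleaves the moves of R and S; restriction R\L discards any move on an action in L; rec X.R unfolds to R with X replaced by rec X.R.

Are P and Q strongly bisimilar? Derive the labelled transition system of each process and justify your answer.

P's transition system — 5 states:
  p0 = rec X. (b.X)\{b,c} + c.(0 + X) + c.(c.0)\{b} + a.0 | —a→ p1, —c→ p2, —c→ p3
  p1 = 0 | stopped
  p2 = (c.0)\{b} | —c→ p4
  p3 = 0 + (rec X. (b.X)\{b,c} + c.(0 + X) + c.(c.0)\{b} + a.0) | —a→ p1, —c→ p2, —c→ p3
  p4 = 0\{b} | stopped
Q's transition system — 4 states:
  q0 = rec X. (b.X)\{b,c} + c.(0 + X) + c.(c.0)\{b} | —c→ q1, —c→ q2
  q1 = (c.0)\{b} | —c→ q3
  q2 = 0 + (rec X. (b.X)\{b,c} + c.(0 + X) + c.(c.0)\{b}) | —c→ q1, —c→ q2
  q3 = 0\{b} | stopped
Coarsest stable partition (strong bisimilarity classes):
  B0 = {p0, p3}
  B1 = {p2, q1}
  B2 = {p1, p4, q3}
  B3 = {q0, q2}
p0 ∈ B0, q0 ∈ B3 → different blocks

not bisimilar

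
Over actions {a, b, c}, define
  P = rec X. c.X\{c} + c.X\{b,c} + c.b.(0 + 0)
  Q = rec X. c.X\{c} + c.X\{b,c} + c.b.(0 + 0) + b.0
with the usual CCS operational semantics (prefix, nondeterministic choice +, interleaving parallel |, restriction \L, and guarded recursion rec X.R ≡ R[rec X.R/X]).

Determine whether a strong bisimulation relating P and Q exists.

P's transition system — 5 states:
  m0 = rec X. c.X\{c} + c.X\{b,c} + c.b.(0 + 0) :: ··c··> m1, ··c··> m2, ··c··> m3
  m1 = (rec X. c.X\{c} + c.X\{b,c} + c.b.(0 + 0))\{b,c} :: (no moves)
  m2 = (rec X. c.X\{c} + c.X\{b,c} + c.b.(0 + 0))\{c} :: (no moves)
  m3 = b.(0 + 0) :: ··b··> m4
  m4 = 0 + 0 :: (no moves)
Q's transition system — 7 states:
  n0 = rec X. c.X\{c} + c.X\{b,c} + c.b.(0 + 0) + b.0 :: ··b··> n1, ··c··> n2, ··c··> n3, ··c··> n4
  n1 = 0 :: (no moves)
  n2 = (rec X. c.X\{c} + c.X\{b,c} + c.b.(0 + 0) + b.0)\{b,c} :: (no moves)
  n3 = (rec X. c.X\{c} + c.X\{b,c} + c.b.(0 + 0) + b.0)\{c} :: ··b··> n5
  n4 = b.(0 + 0) :: ··b··> n6
  n5 = 0\{c} :: (no moves)
  n6 = 0 + 0 :: (no moves)
Partition-refinement fixed point:
  B0 = {m0}
  B1 = {m3, n3, n4}
  B2 = {m1, m2, m4, n1, n2, n5, n6}
  B3 = {n0}
m0 ∈ B0, n0 ∈ B3 → different blocks

NO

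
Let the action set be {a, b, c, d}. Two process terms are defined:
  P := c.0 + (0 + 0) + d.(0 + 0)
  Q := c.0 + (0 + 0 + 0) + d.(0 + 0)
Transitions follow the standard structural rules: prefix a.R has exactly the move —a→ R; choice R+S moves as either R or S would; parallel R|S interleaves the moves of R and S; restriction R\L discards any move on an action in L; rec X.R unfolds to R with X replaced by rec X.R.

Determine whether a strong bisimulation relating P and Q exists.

bisimilar

LTS(P): 3 reachable states
  p0 = c.0 + (0 + 0) + d.(0 + 0) | =c=> p1, =d=> p2
  p1 = 0 | deadlocked
  p2 = 0 + 0 | deadlocked
LTS(Q): 3 reachable states
  q0 = c.0 + (0 + 0 + 0) + d.(0 + 0) | =c=> q1, =d=> q2
  q1 = 0 | deadlocked
  q2 = 0 + 0 | deadlocked
Bisimilarity quotient blocks:
  B0 = {p0, q0}
  B1 = {p1, p2, q1, q2}
p0 ∈ B0, q0 ∈ B0 → same block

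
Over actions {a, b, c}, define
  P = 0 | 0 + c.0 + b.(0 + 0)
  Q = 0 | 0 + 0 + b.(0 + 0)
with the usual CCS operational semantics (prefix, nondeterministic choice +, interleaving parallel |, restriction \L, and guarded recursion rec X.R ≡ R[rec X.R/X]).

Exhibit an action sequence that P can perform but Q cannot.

c

LTS(P): 3 reachable states
  s0 = 0 | 0 + c.0 + b.(0 + 0) has moves --b--▸ s1, --c--▸ s2
  s1 = 0 + 0 has moves (no moves)
  s2 = 0 has moves (no moves)
LTS(Q): 2 reachable states
  t0 = 0 | 0 + 0 + b.(0 + 0) has moves --b--▸ t1
  t1 = 0 + 0 has moves (no moves)
Run σ = ⟨c⟩ on P: start {s0}
  [1] c ⇒ {s2}
  P completes σ.
Run σ = ⟨c⟩ on Q: start {t0}
  [1] c ⇒ no successor for Q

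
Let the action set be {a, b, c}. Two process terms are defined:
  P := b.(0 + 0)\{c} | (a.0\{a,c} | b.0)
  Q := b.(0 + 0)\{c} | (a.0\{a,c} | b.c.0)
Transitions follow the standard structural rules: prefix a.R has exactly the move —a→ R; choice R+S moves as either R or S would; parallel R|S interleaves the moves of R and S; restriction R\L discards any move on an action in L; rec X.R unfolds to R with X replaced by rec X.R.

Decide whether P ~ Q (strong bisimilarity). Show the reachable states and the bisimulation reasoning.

Reachable graph of P (8 states):
  s0 = b.(0 + 0)\{c} | (a.0\{a,c} | b.0) :: =a=> s1, =b=> s2, =b=> s3
  s1 = b.(0 + 0)\{c} | (0\{a,c} | b.0) :: =b=> s4, =b=> s5
  s2 = (0 + 0)\{c} | (a.0\{a,c} | b.0) :: =a=> s4, =b=> s6
  s3 = b.(0 + 0)\{c} | (a.0\{a,c} | 0) :: =a=> s5, =b=> s6
  s4 = (0 + 0)\{c} | (0\{a,c} | b.0) :: =b=> s7
  s5 = b.(0 + 0)\{c} | (0\{a,c} | 0) :: =b=> s7
  s6 = (0 + 0)\{c} | (a.0\{a,c} | 0) :: =a=> s7
  s7 = (0 + 0)\{c} | (0\{a,c} | 0) :: deadlocked
Reachable graph of Q (12 states):
  t0 = b.(0 + 0)\{c} | (a.0\{a,c} | b.c.0) :: =a=> t1, =b=> t2, =b=> t3
  t1 = b.(0 + 0)\{c} | (0\{a,c} | b.c.0) :: =b=> t4, =b=> t5
  t2 = (0 + 0)\{c} | (a.0\{a,c} | b.c.0) :: =a=> t4, =b=> t6
  t3 = b.(0 + 0)\{c} | (a.0\{a,c} | c.0) :: =a=> t5, =b=> t6, =c=> t7
  t4 = (0 + 0)\{c} | (0\{a,c} | b.c.0) :: =b=> t8
  t5 = b.(0 + 0)\{c} | (0\{a,c} | c.0) :: =b=> t8, =c=> t9
  t6 = (0 + 0)\{c} | (a.0\{a,c} | c.0) :: =a=> t8, =c=> t10
  t7 = b.(0 + 0)\{c} | (a.0\{a,c} | 0) :: =a=> t9, =b=> t10
  t8 = (0 + 0)\{c} | (0\{a,c} | c.0) :: =c=> t11
  t9 = b.(0 + 0)\{c} | (0\{a,c} | 0) :: =b=> t11
  t10 = (0 + 0)\{c} | (a.0\{a,c} | 0) :: =a=> t11
  t11 = (0 + 0)\{c} | (0\{a,c} | 0) :: deadlocked
Partition-refinement fixed point:
  B0 = {s0}
  B1 = {s2, s3, t7}
  B2 = {s6, t10}
  B3 = {s7, t11}
  B4 = {s4, s5, t9}
  B5 = {s1}
  B6 = {t0}
  B7 = {t3}
  B8 = {t5}
  B9 = {t8}
  B10 = {t6}
  B11 = {t2}
  B12 = {t4}
  B13 = {t1}
s0 ∈ B0, t0 ∈ B6 → different blocks

NO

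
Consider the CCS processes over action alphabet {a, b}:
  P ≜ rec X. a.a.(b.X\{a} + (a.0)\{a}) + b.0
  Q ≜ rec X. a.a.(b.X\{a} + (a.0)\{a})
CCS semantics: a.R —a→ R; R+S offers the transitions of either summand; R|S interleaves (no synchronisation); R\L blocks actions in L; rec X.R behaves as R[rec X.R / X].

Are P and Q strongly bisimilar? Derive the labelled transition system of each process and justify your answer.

LTS(P): 6 reachable states
  u0 = rec X. a.a.(b.X\{a} + (a.0)\{a}) + b.0 :: --a--▸ u1, --b--▸ u2
  u1 = a.(b.(rec X. a.a.(b.X\{a} + (a.0)\{a}) + b.0)\{a} + (a.0)\{a}) :: --a--▸ u3
  u2 = 0 :: stopped
  u3 = b.(rec X. a.a.(b.X\{a} + (a.0)\{a}) + b.0)\{a} + (a.0)\{a} :: --b--▸ u4
  u4 = (rec X. a.a.(b.X\{a} + (a.0)\{a}) + b.0)\{a} :: --b--▸ u5
  u5 = 0\{a} :: stopped
LTS(Q): 4 reachable states
  v0 = rec X. a.a.(b.X\{a} + (a.0)\{a}) :: --a--▸ v1
  v1 = a.(b.(rec X. a.a.(b.X\{a} + (a.0)\{a}))\{a} + (a.0)\{a}) :: --a--▸ v2
  v2 = b.(rec X. a.a.(b.X\{a} + (a.0)\{a}))\{a} + (a.0)\{a} :: --b--▸ v3
  v3 = (rec X. a.a.(b.X\{a} + (a.0)\{a}))\{a} :: stopped
Partition-refinement fixed point:
  B0 = {u0}
  B1 = {u2, u5, v3}
  B2 = {u1}
  B3 = {u3}
  B4 = {u4, v2}
  B5 = {v0}
  B6 = {v1}
u0 ∈ B0, v0 ∈ B5 → different blocks

not bisimilar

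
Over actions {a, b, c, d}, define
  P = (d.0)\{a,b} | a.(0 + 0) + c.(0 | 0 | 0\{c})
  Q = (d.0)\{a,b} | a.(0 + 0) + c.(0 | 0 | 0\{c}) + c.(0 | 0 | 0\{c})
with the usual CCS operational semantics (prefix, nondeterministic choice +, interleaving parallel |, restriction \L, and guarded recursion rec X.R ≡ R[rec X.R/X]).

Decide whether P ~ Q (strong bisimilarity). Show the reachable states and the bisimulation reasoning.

YES

P's transition system — 5 states:
  u0 = (d.0)\{a,b} | a.(0 + 0) + c.(0 | 0 | 0\{c}) ⊢ --a--▸ u1, --c--▸ u2, --d--▸ u3
  u1 = (d.0)\{a,b} | (0 + 0) ⊢ --d--▸ u4
  u2 = 0 | 0 | 0\{c} ⊢ ∅
  u3 = 0\{a,b} | a.(0 + 0) ⊢ --a--▸ u4
  u4 = 0\{a,b} | (0 + 0) ⊢ ∅
Q's transition system — 5 states:
  v0 = (d.0)\{a,b} | a.(0 + 0) + c.(0 | 0 | 0\{c}) + c.(0 | 0 | 0\{c}) ⊢ --a--▸ v1, --c--▸ v2, --d--▸ v3
  v1 = (d.0)\{a,b} | (0 + 0) ⊢ --d--▸ v4
  v2 = 0 | 0 | 0\{c} ⊢ ∅
  v3 = 0\{a,b} | a.(0 + 0) ⊢ --a--▸ v4
  v4 = 0\{a,b} | (0 + 0) ⊢ ∅
Coarsest stable partition (strong bisimilarity classes):
  B0 = {u0, v0}
  B1 = {u3, v3}
  B2 = {u2, u4, v2, v4}
  B3 = {u1, v1}
u0 ∈ B0, v0 ∈ B0 → same block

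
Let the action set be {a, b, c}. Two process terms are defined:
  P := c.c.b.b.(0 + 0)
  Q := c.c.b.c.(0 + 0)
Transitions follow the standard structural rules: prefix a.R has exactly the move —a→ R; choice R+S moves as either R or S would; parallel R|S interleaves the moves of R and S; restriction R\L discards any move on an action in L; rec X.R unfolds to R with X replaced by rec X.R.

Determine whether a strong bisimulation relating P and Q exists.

LTS(P): 5 reachable states
  m0 = c.c.b.b.(0 + 0) → =c=> m1
  m1 = c.b.b.(0 + 0) → =c=> m2
  m2 = b.b.(0 + 0) → =b=> m3
  m3 = b.(0 + 0) → =b=> m4
  m4 = 0 + 0 → ·
LTS(Q): 5 reachable states
  n0 = c.c.b.c.(0 + 0) → =c=> n1
  n1 = c.b.c.(0 + 0) → =c=> n2
  n2 = b.c.(0 + 0) → =b=> n3
  n3 = c.(0 + 0) → =c=> n4
  n4 = 0 + 0 → ·
Partition-refinement fixed point:
  B0 = {m0}
  B1 = {m1}
  B2 = {m2}
  B3 = {m3}
  B4 = {m4, n4}
  B5 = {n0}
  B6 = {n1}
  B7 = {n2}
  B8 = {n3}
m0 ∈ B0, n0 ∈ B5 → different blocks

P ≁ Q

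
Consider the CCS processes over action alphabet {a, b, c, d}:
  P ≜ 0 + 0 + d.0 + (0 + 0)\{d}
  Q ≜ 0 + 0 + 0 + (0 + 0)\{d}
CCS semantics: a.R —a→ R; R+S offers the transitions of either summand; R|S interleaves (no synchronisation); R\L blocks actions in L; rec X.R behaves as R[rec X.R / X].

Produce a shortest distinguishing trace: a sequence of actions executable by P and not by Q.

d

Reachable graph of P (2 states):
  u0 = 0 + 0 + d.0 + (0 + 0)\{d} :: -d-> u1
  u1 = 0 :: ·
Reachable graph of Q (1 states):
  v0 = 0 + 0 + 0 + (0 + 0)\{d} :: ·
Trace ⟨d⟩ through P, begin at {u0}:
  step 1 (d): {u1}
  ✓ P
Trace ⟨d⟩ through Q, begin at {v0}:
  step 1 (d): ∅  — Q cannot continue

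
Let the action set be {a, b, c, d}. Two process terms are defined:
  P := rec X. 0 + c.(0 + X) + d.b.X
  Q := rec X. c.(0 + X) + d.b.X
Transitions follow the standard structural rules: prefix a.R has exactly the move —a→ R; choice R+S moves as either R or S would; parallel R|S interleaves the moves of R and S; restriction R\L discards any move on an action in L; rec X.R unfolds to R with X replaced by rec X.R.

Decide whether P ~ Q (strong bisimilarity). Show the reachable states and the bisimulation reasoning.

P ~ Q

LTS(P): 3 reachable states
  u0 = rec X. 0 + c.(0 + X) + d.b.X :: ··c··> u1, ··d··> u2
  u1 = 0 + (rec X. 0 + c.(0 + X) + d.b.X) :: ··c··> u1, ··d··> u2
  u2 = b.(rec X. 0 + c.(0 + X) + d.b.X) :: ··b··> u0
LTS(Q): 3 reachable states
  v0 = rec X. c.(0 + X) + d.b.X :: ··c··> v1, ··d··> v2
  v1 = 0 + (rec X. c.(0 + X) + d.b.X) :: ··c··> v1, ··d··> v2
  v2 = b.(rec X. c.(0 + X) + d.b.X) :: ··b··> v0
Bisimilarity quotient blocks:
  B0 = {u0, u1, v0, v1}
  B1 = {u2, v2}
u0 ∈ B0, v0 ∈ B0 → same block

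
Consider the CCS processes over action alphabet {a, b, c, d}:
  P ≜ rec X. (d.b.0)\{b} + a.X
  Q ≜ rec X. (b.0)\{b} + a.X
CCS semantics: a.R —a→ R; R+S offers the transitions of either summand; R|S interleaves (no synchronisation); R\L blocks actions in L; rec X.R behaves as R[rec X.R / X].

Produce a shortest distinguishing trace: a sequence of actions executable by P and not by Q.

Reachable graph of P (2 states):
  m0 = rec X. (d.b.0)\{b} + a.X has moves —a→ m0, —d→ m1
  m1 = (b.0)\{b} has moves ∅
Reachable graph of Q (1 states):
  n0 = rec X. (b.0)\{b} + a.X has moves —a→ n0
Run σ = ⟨d⟩ on P: start {m0}
  step 1 (d): {m1}
  — P admits the full trace.
Run σ = ⟨d⟩ on Q: start {n0}
  step 1 (d): ∅  — Q cannot continue

d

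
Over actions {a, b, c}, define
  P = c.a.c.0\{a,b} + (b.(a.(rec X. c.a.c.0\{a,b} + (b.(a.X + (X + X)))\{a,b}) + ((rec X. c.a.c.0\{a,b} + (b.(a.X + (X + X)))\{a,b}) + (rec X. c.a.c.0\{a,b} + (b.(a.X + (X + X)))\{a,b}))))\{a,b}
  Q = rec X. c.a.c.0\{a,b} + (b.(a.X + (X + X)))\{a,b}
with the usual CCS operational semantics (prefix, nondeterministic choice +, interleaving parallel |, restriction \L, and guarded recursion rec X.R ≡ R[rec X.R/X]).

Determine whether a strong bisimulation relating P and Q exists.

YES

Reachable graph of P (4 states):
  s0 = c.a.c.0\{a,b} + (b.(a.(rec X. c.a.c.0\{a,b} + (b.(a.X + (X + X)))\{a,b}) + ((rec X. c.a.c.0\{a,b} + (b.(a.X + (X + X)))\{a,b}) + (rec X. c.a.c.0\{a,b} + (b.(a.X + (X + X)))\{a,b}))))\{a,b} has moves --c--▸ s1
  s1 = a.c.0\{a,b} has moves --a--▸ s2
  s2 = c.0\{a,b} has moves --c--▸ s3
  s3 = 0\{a,b} has moves ∅
Reachable graph of Q (4 states):
  t0 = rec X. c.a.c.0\{a,b} + (b.(a.X + (X + X)))\{a,b} has moves --c--▸ t1
  t1 = a.c.0\{a,b} has moves --a--▸ t2
  t2 = c.0\{a,b} has moves --c--▸ t3
  t3 = 0\{a,b} has moves ∅
Partition-refinement fixed point:
  B0 = {s0, t0}
  B1 = {s1, t1}
  B2 = {s2, t2}
  B3 = {s3, t3}
s0 ∈ B0, t0 ∈ B0 → same block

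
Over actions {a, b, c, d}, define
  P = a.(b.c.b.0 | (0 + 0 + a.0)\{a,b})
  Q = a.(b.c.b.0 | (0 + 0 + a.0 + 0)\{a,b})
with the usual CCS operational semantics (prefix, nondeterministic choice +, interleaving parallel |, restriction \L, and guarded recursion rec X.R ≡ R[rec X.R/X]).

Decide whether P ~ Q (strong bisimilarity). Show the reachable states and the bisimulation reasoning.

Reachable graph of P (5 states):
  u0 = a.(b.c.b.0 | (0 + 0 + a.0)\{a,b}) has moves ··a··> u1
  u1 = b.c.b.0 | (0 + 0 + a.0)\{a,b} has moves ··b··> u2
  u2 = c.b.0 | (0 + 0 + a.0)\{a,b} has moves ··c··> u3
  u3 = b.0 | (0 + 0 + a.0)\{a,b} has moves ··b··> u4
  u4 = 0 | (0 + 0 + a.0)\{a,b} has moves ·
Reachable graph of Q (5 states):
  v0 = a.(b.c.b.0 | (0 + 0 + a.0 + 0)\{a,b}) has moves ··a··> v1
  v1 = b.c.b.0 | (0 + 0 + a.0 + 0)\{a,b} has moves ··b··> v2
  v2 = c.b.0 | (0 + 0 + a.0 + 0)\{a,b} has moves ··c··> v3
  v3 = b.0 | (0 + 0 + a.0 + 0)\{a,b} has moves ··b··> v4
  v4 = 0 | (0 + 0 + a.0 + 0)\{a,b} has moves ·
Partition-refinement fixed point:
  B0 = {u0, v0}
  B1 = {u1, v1}
  B2 = {u2, v2}
  B3 = {u3, v3}
  B4 = {u4, v4}
u0 ∈ B0, v0 ∈ B0 → same block

P ~ Q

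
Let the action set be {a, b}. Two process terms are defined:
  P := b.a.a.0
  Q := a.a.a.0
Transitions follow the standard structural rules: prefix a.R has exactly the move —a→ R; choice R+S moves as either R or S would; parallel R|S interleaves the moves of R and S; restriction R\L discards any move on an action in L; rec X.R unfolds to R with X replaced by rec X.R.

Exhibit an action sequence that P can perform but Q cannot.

Reachable graph of P (4 states):
  u0 = b.a.a.0 | --b--▸ u1
  u1 = a.a.0 | --a--▸ u2
  u2 = a.0 | --a--▸ u3
  u3 = 0 | ∅
Reachable graph of Q (4 states):
  v0 = a.a.a.0 | --a--▸ v1
  v1 = a.a.0 | --a--▸ v2
  v2 = a.0 | --a--▸ v3
  v3 = 0 | ∅
Run σ = ⟨b⟩ on P: start {u0}
  [1] b ⇒ {u1}
  ✓ P
Run σ = ⟨b⟩ on Q: start {v0}
  [1] b ⇒ ∅  — Q cannot continue

b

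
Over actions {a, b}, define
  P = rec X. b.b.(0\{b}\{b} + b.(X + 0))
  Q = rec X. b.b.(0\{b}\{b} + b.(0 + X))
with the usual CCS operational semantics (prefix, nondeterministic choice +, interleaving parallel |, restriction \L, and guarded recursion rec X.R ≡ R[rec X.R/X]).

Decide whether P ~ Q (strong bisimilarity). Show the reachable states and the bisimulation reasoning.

bisimilar

Reachable graph of P (4 states):
  m0 = rec X. b.b.(0\{b}\{b} + b.(X + 0)) | —b→ m1
  m1 = b.(0\{b}\{b} + b.((rec X. b.b.(0\{b}\{b} + b.(X + 0))) + 0)) | —b→ m2
  m2 = 0\{b}\{b} + b.((rec X. b.b.(0\{b}\{b} + b.(X + 0))) + 0) | —b→ m3
  m3 = (rec X. b.b.(0\{b}\{b} + b.(X + 0))) + 0 | —b→ m1
Reachable graph of Q (4 states):
  n0 = rec X. b.b.(0\{b}\{b} + b.(0 + X)) | —b→ n1
  n1 = b.(0\{b}\{b} + b.(0 + (rec X. b.b.(0\{b}\{b} + b.(0 + X))))) | —b→ n2
  n2 = 0\{b}\{b} + b.(0 + (rec X. b.b.(0\{b}\{b} + b.(0 + X)))) | —b→ n3
  n3 = 0 + (rec X. b.b.(0\{b}\{b} + b.(0 + X))) | —b→ n1
Coarsest stable partition (strong bisimilarity classes):
  B0 = {m0, m1, m2, m3, n0, n1, n2, n3}
m0 ∈ B0, n0 ∈ B0 → same block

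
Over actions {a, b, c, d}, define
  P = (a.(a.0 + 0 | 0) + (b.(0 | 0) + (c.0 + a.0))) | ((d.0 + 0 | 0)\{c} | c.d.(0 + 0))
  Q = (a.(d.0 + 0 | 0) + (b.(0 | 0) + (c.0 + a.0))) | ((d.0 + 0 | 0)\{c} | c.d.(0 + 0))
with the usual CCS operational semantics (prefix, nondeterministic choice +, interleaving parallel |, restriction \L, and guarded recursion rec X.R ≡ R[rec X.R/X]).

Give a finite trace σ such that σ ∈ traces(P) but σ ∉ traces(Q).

aa

LTS(P): 24 reachable states
  p0 = (a.(a.0 + 0 | 0) + (b.(0 | 0) + (c.0 + a.0))) | ((d.0 + 0 | 0)\{c} | c.d.(0 + 0)) ⊢ —a→ p1, —a→ p2, —b→ p3, —c→ p2, —c→ p4, —d→ p5
  p1 = (a.0 + 0 | 0) | ((d.0 + 0 | 0)\{c} | c.d.(0 + 0)) ⊢ —a→ p2, —c→ p6, —d→ p7
  p2 = 0 | ((d.0 + 0 | 0)\{c} | c.d.(0 + 0)) ⊢ —c→ p8, —d→ p9
  p3 = 0 | 0 | ((d.0 + 0 | 0)\{c} | c.d.(0 + 0)) ⊢ —c→ p10, —d→ p11
  p4 = (a.(a.0 + 0 | 0) + (b.(0 | 0) + (c.0 + a.0))) | ((d.0 + 0 | 0)\{c} | d.(0 + 0)) ⊢ —a→ p6, —a→ p8, —b→ p10, —c→ p8, —d→ p12, —d→ p13
  p5 = (a.(a.0 + 0 | 0) + (b.(0 | 0) + (c.0 + a.0))) | (0\{c} | c.d.(0 + 0)) ⊢ —a→ p7, —a→ p9, —b→ p11, —c→ p13, —c→ p9
  p6 = (a.0 + 0 | 0) | ((d.0 + 0 | 0)\{c} | d.(0 + 0)) ⊢ —a→ p8, —d→ p14, —d→ p15
  p7 = (a.0 + 0 | 0) | (0\{c} | c.d.(0 + 0)) ⊢ —a→ p9, —c→ p15
  p8 = 0 | ((d.0 + 0 | 0)\{c} | d.(0 + 0)) ⊢ —d→ p16, —d→ p17
  p9 = 0 | (0\{c} | c.d.(0 + 0)) ⊢ —c→ p17
  p10 = 0 | 0 | ((d.0 + 0 | 0)\{c} | d.(0 + 0)) ⊢ —d→ p18, —d→ p19
  p11 = 0 | 0 | (0\{c} | c.d.(0 + 0)) ⊢ —c→ p19
  p12 = (a.(a.0 + 0 | 0) + (b.(0 | 0) + (c.0 + a.0))) | ((d.0 + 0 | 0)\{c} | (0 + 0)) ⊢ —a→ p14, —a→ p16, —b→ p18, —c→ p16, —d→ p20
  p13 = (a.(a.0 + 0 | 0) + (b.(0 | 0) + (c.0 + a.0))) | (0\{c} | d.(0 + 0)) ⊢ —a→ p15, —a→ p17, —b→ p19, —c→ p17, —d→ p20
  p14 = (a.0 + 0 | 0) | ((d.0 + 0 | 0)\{c} | (0 + 0)) ⊢ —a→ p16, —d→ p21
  p15 = (a.0 + 0 | 0) | (0\{c} | d.(0 + 0)) ⊢ —a→ p17, —d→ p21
  p16 = 0 | ((d.0 + 0 | 0)\{c} | (0 + 0)) ⊢ —d→ p22
  p17 = 0 | (0\{c} | d.(0 + 0)) ⊢ —d→ p22
  p18 = 0 | 0 | ((d.0 + 0 | 0)\{c} | (0 + 0)) ⊢ —d→ p23
  p19 = 0 | 0 | (0\{c} | d.(0 + 0)) ⊢ —d→ p23
  p20 = (a.(a.0 + 0 | 0) + (b.(0 | 0) + (c.0 + a.0))) | (0\{c} | (0 + 0)) ⊢ —a→ p21, —a→ p22, —b→ p23, —c→ p22
  p21 = (a.0 + 0 | 0) | (0\{c} | (0 + 0)) ⊢ —a→ p22
  p22 = 0 | (0\{c} | (0 + 0)) ⊢ stopped
  p23 = 0 | 0 | (0\{c} | (0 + 0)) ⊢ stopped
LTS(Q): 24 reachable states
  q0 = (a.(d.0 + 0 | 0) + (b.(0 | 0) + (c.0 + a.0))) | ((d.0 + 0 | 0)\{c} | c.d.(0 + 0)) ⊢ —a→ q1, —a→ q2, —b→ q3, —c→ q2, —c→ q4, —d→ q5
  q1 = (d.0 + 0 | 0) | ((d.0 + 0 | 0)\{c} | c.d.(0 + 0)) ⊢ —c→ q6, —d→ q2, —d→ q7
  q2 = 0 | ((d.0 + 0 | 0)\{c} | c.d.(0 + 0)) ⊢ —c→ q8, —d→ q9
  q3 = 0 | 0 | ((d.0 + 0 | 0)\{c} | c.d.(0 + 0)) ⊢ —c→ q10, —d→ q11
  q4 = (a.(d.0 + 0 | 0) + (b.(0 | 0) + (c.0 + a.0))) | ((d.0 + 0 | 0)\{c} | d.(0 + 0)) ⊢ —a→ q6, —a→ q8, —b→ q10, —c→ q8, —d→ q12, —d→ q13
  q5 = (a.(d.0 + 0 | 0) + (b.(0 | 0) + (c.0 + a.0))) | (0\{c} | c.d.(0 + 0)) ⊢ —a→ q7, —a→ q9, —b→ q11, —c→ q13, —c→ q9
  q6 = (d.0 + 0 | 0) | ((d.0 + 0 | 0)\{c} | d.(0 + 0)) ⊢ —d→ q14, —d→ q15, —d→ q8
  q7 = (d.0 + 0 | 0) | (0\{c} | c.d.(0 + 0)) ⊢ —c→ q15, —d→ q9
  q8 = 0 | ((d.0 + 0 | 0)\{c} | d.(0 + 0)) ⊢ —d→ q16, —d→ q17
  q9 = 0 | (0\{c} | c.d.(0 + 0)) ⊢ —c→ q17
  q10 = 0 | 0 | ((d.0 + 0 | 0)\{c} | d.(0 + 0)) ⊢ —d→ q18, —d→ q19
  q11 = 0 | 0 | (0\{c} | c.d.(0 + 0)) ⊢ —c→ q19
  q12 = (a.(d.0 + 0 | 0) + (b.(0 | 0) + (c.0 + a.0))) | ((d.0 + 0 | 0)\{c} | (0 + 0)) ⊢ —a→ q14, —a→ q16, —b→ q18, —c→ q16, —d→ q20
  q13 = (a.(d.0 + 0 | 0) + (b.(0 | 0) + (c.0 + a.0))) | (0\{c} | d.(0 + 0)) ⊢ —a→ q15, —a→ q17, —b→ q19, —c→ q17, —d→ q20
  q14 = (d.0 + 0 | 0) | ((d.0 + 0 | 0)\{c} | (0 + 0)) ⊢ —d→ q16, —d→ q21
  q15 = (d.0 + 0 | 0) | (0\{c} | d.(0 + 0)) ⊢ —d→ q17, —d→ q21
  q16 = 0 | ((d.0 + 0 | 0)\{c} | (0 + 0)) ⊢ —d→ q22
  q17 = 0 | (0\{c} | d.(0 + 0)) ⊢ —d→ q22
  q18 = 0 | 0 | ((d.0 + 0 | 0)\{c} | (0 + 0)) ⊢ —d→ q23
  q19 = 0 | 0 | (0\{c} | d.(0 + 0)) ⊢ —d→ q23
  q20 = (a.(d.0 + 0 | 0) + (b.(0 | 0) + (c.0 + a.0))) | (0\{c} | (0 + 0)) ⊢ —a→ q21, —a→ q22, —b→ q23, —c→ q22
  q21 = (d.0 + 0 | 0) | (0\{c} | (0 + 0)) ⊢ —d→ q22
  q22 = 0 | (0\{c} | (0 + 0)) ⊢ stopped
  q23 = 0 | 0 | (0\{c} | (0 + 0)) ⊢ stopped
Run σ = ⟨aa⟩ on P: start {p0}
  after a @ step 1: {p1, p2}
  after a @ step 2: {p2}
  — P admits the full trace.
Run σ = ⟨aa⟩ on Q: start {q0}
  after a @ step 1: {q1, q2}
  after a @ step 2: ∅  — Q cannot continue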